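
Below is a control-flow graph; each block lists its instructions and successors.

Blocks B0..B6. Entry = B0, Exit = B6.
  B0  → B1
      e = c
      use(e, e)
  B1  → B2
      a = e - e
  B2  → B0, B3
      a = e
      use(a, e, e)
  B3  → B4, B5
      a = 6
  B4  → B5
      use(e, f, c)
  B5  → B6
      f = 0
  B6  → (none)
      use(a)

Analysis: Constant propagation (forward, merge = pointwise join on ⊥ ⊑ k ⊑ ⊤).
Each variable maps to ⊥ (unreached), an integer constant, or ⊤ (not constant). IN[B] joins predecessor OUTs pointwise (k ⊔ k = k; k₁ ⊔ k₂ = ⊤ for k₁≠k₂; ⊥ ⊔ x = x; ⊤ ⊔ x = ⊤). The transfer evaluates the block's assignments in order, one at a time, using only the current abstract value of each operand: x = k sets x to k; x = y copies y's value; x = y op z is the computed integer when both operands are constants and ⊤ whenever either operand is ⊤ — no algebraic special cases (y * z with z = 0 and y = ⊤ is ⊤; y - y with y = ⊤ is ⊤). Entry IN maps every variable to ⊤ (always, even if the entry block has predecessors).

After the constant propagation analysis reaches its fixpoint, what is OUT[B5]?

Fixpoint table:
  B0: | IN=(all ⊤) | OUT=(all ⊤)
  B1: | IN=(all ⊤) | OUT=(all ⊤)
  B2: | IN=(all ⊤) | OUT=(all ⊤)
  B3: | IN=(all ⊤) | OUT={a:6; rest ⊤}
  B4: | IN={a:6; rest ⊤} | OUT={a:6; rest ⊤}
  B5: | IN={a:6; rest ⊤} | OUT={a:6, f:0; rest ⊤}
  B6: | IN={a:6, f:0; rest ⊤} | OUT={a:6, f:0; rest ⊤}

Merge at B5: IN[B5] = OUT[B3] ⊔ OUT[B4] = {a: 6, b: ⊤, c: ⊤, d: ⊤, e: ⊤, f: ⊤}
Applying B5's transfer function to that IN value gives OUT[B5] (row B5 above).

Answer: {a: 6, b: ⊤, c: ⊤, d: ⊤, e: ⊤, f: 0}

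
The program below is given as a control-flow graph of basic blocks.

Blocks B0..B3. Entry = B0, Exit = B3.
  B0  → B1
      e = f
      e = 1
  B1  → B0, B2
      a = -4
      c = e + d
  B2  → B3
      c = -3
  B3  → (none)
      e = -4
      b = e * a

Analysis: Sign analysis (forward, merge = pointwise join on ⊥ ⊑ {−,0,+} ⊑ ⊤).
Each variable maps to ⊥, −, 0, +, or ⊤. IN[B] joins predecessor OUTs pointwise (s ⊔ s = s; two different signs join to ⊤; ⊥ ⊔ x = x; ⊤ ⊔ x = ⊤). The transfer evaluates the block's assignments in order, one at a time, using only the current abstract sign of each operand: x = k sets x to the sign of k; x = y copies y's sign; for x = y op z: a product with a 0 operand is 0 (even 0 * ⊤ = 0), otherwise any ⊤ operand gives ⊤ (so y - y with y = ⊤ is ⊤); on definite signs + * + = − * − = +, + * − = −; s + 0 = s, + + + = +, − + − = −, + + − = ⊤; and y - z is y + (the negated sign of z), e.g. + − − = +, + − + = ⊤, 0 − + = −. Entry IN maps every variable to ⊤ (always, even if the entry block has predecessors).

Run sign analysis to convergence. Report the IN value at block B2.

Answer: {a: -, b: ⊤, c: ⊤, d: ⊤, e: +, f: ⊤}

Trace:
Fixpoint table:
  B0:   IN=(all ⊤)   OUT={e:+; rest ⊤}
  B1:   IN={e:+; rest ⊤}   OUT={a:-, e:+; rest ⊤}
  B2:   IN={a:-, e:+; rest ⊤}   OUT={a:-, c:-, e:+; rest ⊤}
  B3:   IN={a:-, c:-, e:+; rest ⊤}   OUT={a:-, b:+, c:-, e:-; rest ⊤}

Merge at B2: IN[B2] = OUT[B1] = {a: -, b: ⊤, c: ⊤, d: ⊤, e: +, f: ⊤}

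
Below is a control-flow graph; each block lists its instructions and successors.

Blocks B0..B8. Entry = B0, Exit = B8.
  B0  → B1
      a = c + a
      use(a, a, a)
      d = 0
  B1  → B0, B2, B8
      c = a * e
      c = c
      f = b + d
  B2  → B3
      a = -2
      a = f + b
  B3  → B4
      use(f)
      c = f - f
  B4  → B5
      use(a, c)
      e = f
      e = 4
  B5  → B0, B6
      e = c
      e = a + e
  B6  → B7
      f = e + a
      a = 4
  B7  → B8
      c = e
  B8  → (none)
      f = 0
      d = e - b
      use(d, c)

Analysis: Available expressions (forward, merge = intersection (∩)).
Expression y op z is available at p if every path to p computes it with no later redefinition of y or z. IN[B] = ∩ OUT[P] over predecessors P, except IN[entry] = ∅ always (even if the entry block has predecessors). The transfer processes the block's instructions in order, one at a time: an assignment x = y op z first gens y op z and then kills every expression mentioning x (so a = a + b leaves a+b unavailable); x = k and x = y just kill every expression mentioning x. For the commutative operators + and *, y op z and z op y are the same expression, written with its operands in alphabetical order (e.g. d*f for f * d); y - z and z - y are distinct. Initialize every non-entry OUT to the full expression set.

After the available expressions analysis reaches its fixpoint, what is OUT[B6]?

Per-block solution:
  B0:  IN={}  OUT={}
  B1:  IN={}  OUT={a*e, b+d}
  B2:  IN={a*e, b+d}  OUT={b+d, b+f}
  B3:  IN={b+d, b+f}  OUT={b+d, b+f, f-f}
  B4:  IN={b+d, b+f, f-f}  OUT={b+d, b+f, f-f}
  B5:  IN={b+d, b+f, f-f}  OUT={b+d, b+f, f-f}
  B6:  IN={b+d, b+f, f-f}  OUT={b+d}
  B7:  IN={b+d}  OUT={b+d}
  B8:  IN={b+d}  OUT={e-b}

Merge at B6: IN[B6] = OUT[B5] = {b+d, b+f, f-f}
Applying B6's transfer function to that IN value gives OUT[B6] (row B6 above).

Answer: {b+d}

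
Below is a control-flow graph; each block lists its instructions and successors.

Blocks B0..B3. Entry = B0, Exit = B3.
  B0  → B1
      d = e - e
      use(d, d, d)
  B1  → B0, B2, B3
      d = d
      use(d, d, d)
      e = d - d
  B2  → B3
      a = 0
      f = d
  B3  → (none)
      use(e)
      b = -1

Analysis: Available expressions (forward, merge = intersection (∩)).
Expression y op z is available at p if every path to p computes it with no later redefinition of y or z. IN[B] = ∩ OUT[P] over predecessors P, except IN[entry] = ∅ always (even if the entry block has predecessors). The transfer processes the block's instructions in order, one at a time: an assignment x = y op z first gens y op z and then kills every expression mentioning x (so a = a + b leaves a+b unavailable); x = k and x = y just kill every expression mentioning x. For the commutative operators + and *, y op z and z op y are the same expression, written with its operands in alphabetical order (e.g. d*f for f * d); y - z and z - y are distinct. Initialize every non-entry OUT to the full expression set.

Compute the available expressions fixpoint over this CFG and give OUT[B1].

Per-block solution:
  B0:   IN={}   OUT={e-e}
  B1:   IN={e-e}   OUT={d-d}
  B2:   IN={d-d}   OUT={d-d}
  B3:   IN={d-d}   OUT={d-d}

Merge at B1: IN[B1] = OUT[B0] = {e-e}
Applying B1's transfer function to that IN value gives OUT[B1] (row B1 above).

Answer: {d-d}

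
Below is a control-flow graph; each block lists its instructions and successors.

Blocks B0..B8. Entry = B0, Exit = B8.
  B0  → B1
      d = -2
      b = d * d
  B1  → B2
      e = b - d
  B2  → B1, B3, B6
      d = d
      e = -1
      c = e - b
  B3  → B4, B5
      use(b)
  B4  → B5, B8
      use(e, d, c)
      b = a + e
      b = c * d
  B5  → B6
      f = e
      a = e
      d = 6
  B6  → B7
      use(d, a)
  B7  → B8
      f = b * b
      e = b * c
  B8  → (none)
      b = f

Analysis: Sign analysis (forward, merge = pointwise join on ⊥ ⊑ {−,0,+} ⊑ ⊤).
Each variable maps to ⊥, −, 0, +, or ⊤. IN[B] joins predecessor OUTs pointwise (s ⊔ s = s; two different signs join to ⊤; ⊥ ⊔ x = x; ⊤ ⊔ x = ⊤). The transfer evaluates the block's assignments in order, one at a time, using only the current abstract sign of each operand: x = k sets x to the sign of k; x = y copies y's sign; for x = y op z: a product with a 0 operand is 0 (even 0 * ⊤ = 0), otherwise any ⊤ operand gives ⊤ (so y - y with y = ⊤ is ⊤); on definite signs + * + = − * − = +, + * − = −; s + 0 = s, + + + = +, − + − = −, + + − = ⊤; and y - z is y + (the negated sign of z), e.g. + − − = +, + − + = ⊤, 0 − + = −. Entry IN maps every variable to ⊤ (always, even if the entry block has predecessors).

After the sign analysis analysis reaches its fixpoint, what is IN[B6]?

Answer: {a: ⊤, b: +, c: -, d: ⊤, e: -, f: ⊤}

Derivation:
Per-block solution:
  B0: | IN=(all ⊤) | OUT={b:+, d:-; rest ⊤}
  B1: | IN={b:+, d:-; rest ⊤} | OUT={b:+, d:-, e:+; rest ⊤}
  B2: | IN={b:+, d:-, e:+; rest ⊤} | OUT={b:+, c:-, d:-, e:-; rest ⊤}
  B3: | IN={b:+, c:-, d:-, e:-; rest ⊤} | OUT={b:+, c:-, d:-, e:-; rest ⊤}
  B4: | IN={b:+, c:-, d:-, e:-; rest ⊤} | OUT={b:+, c:-, d:-, e:-; rest ⊤}
  B5: | IN={b:+, c:-, d:-, e:-; rest ⊤} | OUT={a:-, b:+, c:-, d:+, e:-, f:-; rest ⊤}
  B6: | IN={b:+, c:-, e:-; rest ⊤} | OUT={b:+, c:-, e:-; rest ⊤}
  B7: | IN={b:+, c:-, e:-; rest ⊤} | OUT={b:+, c:-, e:-, f:+; rest ⊤}
  B8: | IN={b:+, c:-, e:-; rest ⊤} | OUT={c:-, e:-; rest ⊤}

Merge at B6: IN[B6] = OUT[B2] ⊔ OUT[B5] = {a: ⊤, b: +, c: -, d: ⊤, e: -, f: ⊤}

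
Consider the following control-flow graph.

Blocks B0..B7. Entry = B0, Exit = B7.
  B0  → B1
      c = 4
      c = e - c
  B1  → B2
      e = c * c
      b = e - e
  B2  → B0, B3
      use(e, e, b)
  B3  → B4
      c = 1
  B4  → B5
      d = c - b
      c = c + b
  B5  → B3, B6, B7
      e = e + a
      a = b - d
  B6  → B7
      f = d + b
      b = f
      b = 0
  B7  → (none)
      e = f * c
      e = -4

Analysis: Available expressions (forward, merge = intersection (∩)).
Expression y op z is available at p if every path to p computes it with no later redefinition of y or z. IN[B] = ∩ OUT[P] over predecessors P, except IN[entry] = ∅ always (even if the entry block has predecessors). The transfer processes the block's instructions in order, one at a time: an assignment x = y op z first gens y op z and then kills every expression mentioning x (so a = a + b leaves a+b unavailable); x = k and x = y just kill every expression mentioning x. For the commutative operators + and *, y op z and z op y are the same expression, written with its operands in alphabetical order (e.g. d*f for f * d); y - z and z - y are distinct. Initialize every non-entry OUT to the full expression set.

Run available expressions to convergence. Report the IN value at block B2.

Converged values:
  B0:  IN={}  OUT={}
  B1:  IN={}  OUT={c*c, e-e}
  B2:  IN={c*c, e-e}  OUT={c*c, e-e}
  B3:  IN={}  OUT={}
  B4:  IN={}  OUT={}
  B5:  IN={}  OUT={b-d}
  B6:  IN={b-d}  OUT={}
  B7:  IN={}  OUT={c*f}

Merge at B2: IN[B2] = OUT[B1] = {c*c, e-e}

Answer: {c*c, e-e}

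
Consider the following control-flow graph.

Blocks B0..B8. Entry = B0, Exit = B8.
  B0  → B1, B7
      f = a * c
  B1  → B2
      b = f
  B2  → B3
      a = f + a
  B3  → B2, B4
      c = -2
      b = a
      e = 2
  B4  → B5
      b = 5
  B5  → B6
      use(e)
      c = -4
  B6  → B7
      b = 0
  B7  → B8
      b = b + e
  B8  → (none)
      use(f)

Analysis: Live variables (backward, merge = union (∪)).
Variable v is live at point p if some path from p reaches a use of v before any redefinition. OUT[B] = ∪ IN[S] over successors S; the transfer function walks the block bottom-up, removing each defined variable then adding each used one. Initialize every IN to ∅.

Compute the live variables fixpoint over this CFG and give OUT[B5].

Per-block solution:
  B0:   IN={a, b, c, e}   OUT={a, b, e, f}
  B1:   IN={a, f}   OUT={a, f}
  B2:   IN={a, f}   OUT={a, f}
  B3:   IN={a, f}   OUT={a, e, f}
  B4:   IN={e, f}   OUT={e, f}
  B5:   IN={e, f}   OUT={e, f}
  B6:   IN={e, f}   OUT={b, e, f}
  B7:   IN={b, e, f}   OUT={f}
  B8:   IN={f}   OUT={}

Merge at B5: OUT[B5] = IN[B6] = {e, f}

Answer: {e, f}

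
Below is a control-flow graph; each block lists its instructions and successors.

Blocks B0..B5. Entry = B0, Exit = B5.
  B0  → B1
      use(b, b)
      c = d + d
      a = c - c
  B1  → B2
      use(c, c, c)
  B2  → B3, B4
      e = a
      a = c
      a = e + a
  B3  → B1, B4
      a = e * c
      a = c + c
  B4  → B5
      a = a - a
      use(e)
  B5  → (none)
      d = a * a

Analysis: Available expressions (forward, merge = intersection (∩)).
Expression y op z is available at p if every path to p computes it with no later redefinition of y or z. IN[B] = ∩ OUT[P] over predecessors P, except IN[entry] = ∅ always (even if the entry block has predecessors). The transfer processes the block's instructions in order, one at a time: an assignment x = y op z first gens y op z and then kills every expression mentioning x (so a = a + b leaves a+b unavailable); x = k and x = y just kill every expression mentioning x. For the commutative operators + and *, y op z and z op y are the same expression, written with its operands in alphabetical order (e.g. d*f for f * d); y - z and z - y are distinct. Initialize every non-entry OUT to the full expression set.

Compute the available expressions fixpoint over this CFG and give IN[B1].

Converged values:
  B0:  IN={}  OUT={c-c, d+d}
  B1:  IN={c-c, d+d}  OUT={c-c, d+d}
  B2:  IN={c-c, d+d}  OUT={c-c, d+d}
  B3:  IN={c-c, d+d}  OUT={c*e, c+c, c-c, d+d}
  B4:  IN={c-c, d+d}  OUT={c-c, d+d}
  B5:  IN={c-c, d+d}  OUT={a*a, c-c}

Merge at B1: IN[B1] = OUT[B0] ∩ OUT[B3] = {c-c, d+d}

Answer: {c-c, d+d}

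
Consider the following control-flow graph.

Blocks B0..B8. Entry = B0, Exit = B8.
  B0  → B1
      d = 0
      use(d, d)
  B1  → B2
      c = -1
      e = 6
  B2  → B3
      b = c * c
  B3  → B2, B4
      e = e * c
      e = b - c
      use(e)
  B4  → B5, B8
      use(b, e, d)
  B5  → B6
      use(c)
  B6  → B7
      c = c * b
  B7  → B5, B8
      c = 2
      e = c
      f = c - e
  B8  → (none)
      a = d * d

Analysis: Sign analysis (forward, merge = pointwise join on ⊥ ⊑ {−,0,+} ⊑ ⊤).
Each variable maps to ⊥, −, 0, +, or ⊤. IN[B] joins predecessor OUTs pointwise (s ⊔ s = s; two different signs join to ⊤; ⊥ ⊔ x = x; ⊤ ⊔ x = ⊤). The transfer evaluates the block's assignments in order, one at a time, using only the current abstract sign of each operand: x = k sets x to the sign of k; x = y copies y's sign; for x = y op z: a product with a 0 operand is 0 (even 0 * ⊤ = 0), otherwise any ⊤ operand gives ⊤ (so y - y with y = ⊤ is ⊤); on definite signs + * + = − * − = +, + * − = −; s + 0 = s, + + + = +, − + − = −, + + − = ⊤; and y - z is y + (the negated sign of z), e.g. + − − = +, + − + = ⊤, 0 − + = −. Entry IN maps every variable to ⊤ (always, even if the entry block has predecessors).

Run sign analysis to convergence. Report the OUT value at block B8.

Converged values:
  B0:   IN=(all ⊤)   OUT={d:0; rest ⊤}
  B1:   IN={d:0; rest ⊤}   OUT={c:-, d:0, e:+; rest ⊤}
  B2:   IN={c:-, d:0, e:+; rest ⊤}   OUT={b:+, c:-, d:0, e:+; rest ⊤}
  B3:   IN={b:+, c:-, d:0, e:+; rest ⊤}   OUT={b:+, c:-, d:0, e:+; rest ⊤}
  B4:   IN={b:+, c:-, d:0, e:+; rest ⊤}   OUT={b:+, c:-, d:0, e:+; rest ⊤}
  B5:   IN={b:+, d:0, e:+; rest ⊤}   OUT={b:+, d:0, e:+; rest ⊤}
  B6:   IN={b:+, d:0, e:+; rest ⊤}   OUT={b:+, d:0, e:+; rest ⊤}
  B7:   IN={b:+, d:0, e:+; rest ⊤}   OUT={b:+, c:+, d:0, e:+; rest ⊤}
  B8:   IN={b:+, d:0, e:+; rest ⊤}   OUT={a:0, b:+, d:0, e:+; rest ⊤}

Merge at B8: IN[B8] = OUT[B4] ⊔ OUT[B7] = {a: ⊤, b: +, c: ⊤, d: 0, e: +, f: ⊤}
Applying B8's transfer function to that IN value gives OUT[B8] (row B8 above).

Answer: {a: 0, b: +, c: ⊤, d: 0, e: +, f: ⊤}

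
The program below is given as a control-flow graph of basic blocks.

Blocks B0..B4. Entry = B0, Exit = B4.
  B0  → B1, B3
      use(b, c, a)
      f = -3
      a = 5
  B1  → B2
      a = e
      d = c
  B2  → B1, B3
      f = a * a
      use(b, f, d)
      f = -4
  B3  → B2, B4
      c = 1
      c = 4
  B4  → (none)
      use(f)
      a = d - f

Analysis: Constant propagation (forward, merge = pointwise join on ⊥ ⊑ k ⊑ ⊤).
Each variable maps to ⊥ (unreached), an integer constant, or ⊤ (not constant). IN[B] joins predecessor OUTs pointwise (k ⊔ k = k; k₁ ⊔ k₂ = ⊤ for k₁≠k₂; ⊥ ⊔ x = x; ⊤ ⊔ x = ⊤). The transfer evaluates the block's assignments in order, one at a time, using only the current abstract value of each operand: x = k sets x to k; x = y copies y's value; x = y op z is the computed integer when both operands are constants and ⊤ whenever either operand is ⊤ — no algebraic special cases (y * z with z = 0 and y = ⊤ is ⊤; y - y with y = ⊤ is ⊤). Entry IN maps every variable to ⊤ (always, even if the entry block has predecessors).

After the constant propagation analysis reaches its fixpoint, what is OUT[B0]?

Answer: {a: 5, b: ⊤, c: ⊤, d: ⊤, e: ⊤, f: -3}

Derivation:
Converged values:
  B0: | IN=(all ⊤) | OUT={a:5, f:-3; rest ⊤}
  B1: | IN=(all ⊤) | OUT=(all ⊤)
  B2: | IN=(all ⊤) | OUT={f:-4; rest ⊤}
  B3: | IN=(all ⊤) | OUT={c:4; rest ⊤}
  B4: | IN={c:4; rest ⊤} | OUT={c:4; rest ⊤}

B0 is the boundary node: IN[B0] = {a: ⊤, b: ⊤, c: ⊤, d: ⊤, e: ⊤, f: ⊤}
Applying B0's transfer function to that IN value gives OUT[B0] (row B0 above).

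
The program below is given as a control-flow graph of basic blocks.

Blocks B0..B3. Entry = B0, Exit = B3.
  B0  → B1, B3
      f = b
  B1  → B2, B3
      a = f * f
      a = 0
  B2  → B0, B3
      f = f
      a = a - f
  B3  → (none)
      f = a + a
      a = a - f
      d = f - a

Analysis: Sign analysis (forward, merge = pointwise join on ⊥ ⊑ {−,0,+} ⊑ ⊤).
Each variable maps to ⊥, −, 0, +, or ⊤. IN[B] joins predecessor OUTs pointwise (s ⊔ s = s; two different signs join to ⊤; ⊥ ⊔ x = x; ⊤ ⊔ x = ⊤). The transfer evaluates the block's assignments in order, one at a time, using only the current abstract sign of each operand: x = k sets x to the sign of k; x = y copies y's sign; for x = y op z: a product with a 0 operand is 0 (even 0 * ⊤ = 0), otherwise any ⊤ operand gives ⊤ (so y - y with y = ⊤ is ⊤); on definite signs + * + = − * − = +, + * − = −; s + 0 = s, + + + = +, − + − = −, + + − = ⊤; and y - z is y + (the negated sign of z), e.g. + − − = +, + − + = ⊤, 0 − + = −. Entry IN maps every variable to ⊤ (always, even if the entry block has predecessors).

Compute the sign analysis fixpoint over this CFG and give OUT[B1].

Answer: {a: 0, b: ⊤, c: ⊤, d: ⊤, e: ⊤, f: ⊤}

Trace:
Converged values:
  B0:  IN=(all ⊤)  OUT=(all ⊤)
  B1:  IN=(all ⊤)  OUT={a:0; rest ⊤}
  B2:  IN={a:0; rest ⊤}  OUT=(all ⊤)
  B3:  IN=(all ⊤)  OUT=(all ⊤)

Merge at B1: IN[B1] = OUT[B0] = {a: ⊤, b: ⊤, c: ⊤, d: ⊤, e: ⊤, f: ⊤}
Applying B1's transfer function to that IN value gives OUT[B1] (row B1 above).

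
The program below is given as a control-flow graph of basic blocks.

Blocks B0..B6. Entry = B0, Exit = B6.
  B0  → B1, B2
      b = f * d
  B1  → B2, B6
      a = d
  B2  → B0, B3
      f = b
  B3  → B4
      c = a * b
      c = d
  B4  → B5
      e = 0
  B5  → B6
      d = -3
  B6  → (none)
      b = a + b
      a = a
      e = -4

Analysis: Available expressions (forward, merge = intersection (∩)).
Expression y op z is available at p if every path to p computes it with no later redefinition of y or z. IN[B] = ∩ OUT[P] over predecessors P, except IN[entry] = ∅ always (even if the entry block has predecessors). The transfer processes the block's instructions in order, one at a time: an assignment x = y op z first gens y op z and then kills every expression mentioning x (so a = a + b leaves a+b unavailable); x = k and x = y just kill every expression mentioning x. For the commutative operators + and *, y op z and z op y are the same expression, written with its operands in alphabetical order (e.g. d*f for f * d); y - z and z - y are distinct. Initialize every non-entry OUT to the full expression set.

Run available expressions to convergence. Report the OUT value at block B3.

Answer: {a*b}

Derivation:
Per-block solution:
  B0: | IN={} | OUT={d*f}
  B1: | IN={d*f} | OUT={d*f}
  B2: | IN={d*f} | OUT={}
  B3: | IN={} | OUT={a*b}
  B4: | IN={a*b} | OUT={a*b}
  B5: | IN={a*b} | OUT={a*b}
  B6: | IN={} | OUT={}

Merge at B3: IN[B3] = OUT[B2] = {}
Applying B3's transfer function to that IN value gives OUT[B3] (row B3 above).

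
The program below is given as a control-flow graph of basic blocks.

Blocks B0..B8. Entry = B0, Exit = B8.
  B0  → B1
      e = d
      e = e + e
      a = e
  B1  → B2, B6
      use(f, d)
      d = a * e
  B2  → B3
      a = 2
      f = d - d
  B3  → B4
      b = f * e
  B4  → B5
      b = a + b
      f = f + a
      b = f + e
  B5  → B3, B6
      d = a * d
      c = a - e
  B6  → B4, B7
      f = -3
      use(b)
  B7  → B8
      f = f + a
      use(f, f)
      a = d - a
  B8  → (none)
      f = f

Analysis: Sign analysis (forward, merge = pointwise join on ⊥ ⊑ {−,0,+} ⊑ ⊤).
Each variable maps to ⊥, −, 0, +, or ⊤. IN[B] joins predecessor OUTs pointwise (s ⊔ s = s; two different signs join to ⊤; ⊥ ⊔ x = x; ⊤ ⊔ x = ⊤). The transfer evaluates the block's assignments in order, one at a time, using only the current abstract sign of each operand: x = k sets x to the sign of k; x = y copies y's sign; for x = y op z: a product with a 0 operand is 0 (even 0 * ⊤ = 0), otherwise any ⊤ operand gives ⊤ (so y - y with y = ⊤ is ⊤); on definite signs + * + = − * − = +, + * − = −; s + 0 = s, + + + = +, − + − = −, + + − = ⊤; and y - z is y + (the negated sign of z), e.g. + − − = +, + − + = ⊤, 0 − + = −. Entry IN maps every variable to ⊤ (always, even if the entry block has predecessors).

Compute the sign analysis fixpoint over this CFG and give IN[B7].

Answer: {a: ⊤, b: ⊤, c: ⊤, d: ⊤, e: ⊤, f: -}

Derivation:
Fixpoint table:
  B0: | IN=(all ⊤) | OUT=(all ⊤)
  B1: | IN=(all ⊤) | OUT=(all ⊤)
  B2: | IN=(all ⊤) | OUT={a:+; rest ⊤}
  B3: | IN=(all ⊤) | OUT=(all ⊤)
  B4: | IN=(all ⊤) | OUT=(all ⊤)
  B5: | IN=(all ⊤) | OUT=(all ⊤)
  B6: | IN=(all ⊤) | OUT={f:-; rest ⊤}
  B7: | IN={f:-; rest ⊤} | OUT=(all ⊤)
  B8: | IN=(all ⊤) | OUT=(all ⊤)

Merge at B7: IN[B7] = OUT[B6] = {a: ⊤, b: ⊤, c: ⊤, d: ⊤, e: ⊤, f: -}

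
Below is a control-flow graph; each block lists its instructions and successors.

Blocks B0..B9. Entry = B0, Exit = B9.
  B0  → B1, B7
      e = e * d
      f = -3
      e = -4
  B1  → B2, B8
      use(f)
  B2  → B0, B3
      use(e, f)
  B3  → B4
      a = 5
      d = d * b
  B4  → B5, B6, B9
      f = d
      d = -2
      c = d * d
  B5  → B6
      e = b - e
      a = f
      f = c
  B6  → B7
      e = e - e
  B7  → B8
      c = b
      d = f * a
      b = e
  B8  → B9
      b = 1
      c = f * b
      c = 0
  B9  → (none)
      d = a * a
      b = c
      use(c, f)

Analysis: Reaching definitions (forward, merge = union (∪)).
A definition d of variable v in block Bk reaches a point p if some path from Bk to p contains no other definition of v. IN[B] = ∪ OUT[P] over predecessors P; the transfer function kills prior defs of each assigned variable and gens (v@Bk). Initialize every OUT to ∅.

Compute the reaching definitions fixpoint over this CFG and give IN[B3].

Answer: {e@B0, f@B0}

Trace:
Per-block solution:
  B0:  IN={e@B0, f@B0}  OUT={e@B0, f@B0}
  B1:  IN={e@B0, f@B0}  OUT={e@B0, f@B0}
  B2:  IN={e@B0, f@B0}  OUT={e@B0, f@B0}
  B3:  IN={e@B0, f@B0}  OUT={a@B3, d@B3, e@B0, f@B0}
  B4:  IN={a@B3, d@B3, e@B0, f@B0}  OUT={a@B3, c@B4, d@B4, e@B0, f@B4}
  B5:  IN={a@B3, c@B4, d@B4, e@B0, f@B4}  OUT={a@B5, c@B4, d@B4, e@B5, f@B5}
  B6:  IN={a@B3, a@B5, c@B4, d@B4, e@B0, e@B5, f@B4, f@B5}  OUT={a@B3, a@B5, c@B4, d@B4, e@B6, f@B4, f@B5}
  B7:  IN={a@B3, a@B5, c@B4, d@B4, e@B0, e@B6, f@B0, f@B4, f@B5}  OUT={a@B3, a@B5, b@B7, c@B7, d@B7, e@B0, e@B6, f@B0, f@B4, f@B5}
  B8:  IN={a@B3, a@B5, b@B7, c@B7, d@B7, e@B0, e@B6, f@B0, f@B4, f@B5}  OUT={a@B3, a@B5, b@B8, c@B8, d@B7, e@B0, e@B6, f@B0, f@B4, f@B5}
  B9:  IN={a@B3, a@B5, b@B8, c@B4, c@B8, d@B4, d@B7, e@B0, e@B6, f@B0, f@B4, f@B5}  OUT={a@B3, a@B5, b@B9, c@B4, c@B8, d@B9, e@B0, e@B6, f@B0, f@B4, f@B5}

Merge at B3: IN[B3] = OUT[B2] = {e@B0, f@B0}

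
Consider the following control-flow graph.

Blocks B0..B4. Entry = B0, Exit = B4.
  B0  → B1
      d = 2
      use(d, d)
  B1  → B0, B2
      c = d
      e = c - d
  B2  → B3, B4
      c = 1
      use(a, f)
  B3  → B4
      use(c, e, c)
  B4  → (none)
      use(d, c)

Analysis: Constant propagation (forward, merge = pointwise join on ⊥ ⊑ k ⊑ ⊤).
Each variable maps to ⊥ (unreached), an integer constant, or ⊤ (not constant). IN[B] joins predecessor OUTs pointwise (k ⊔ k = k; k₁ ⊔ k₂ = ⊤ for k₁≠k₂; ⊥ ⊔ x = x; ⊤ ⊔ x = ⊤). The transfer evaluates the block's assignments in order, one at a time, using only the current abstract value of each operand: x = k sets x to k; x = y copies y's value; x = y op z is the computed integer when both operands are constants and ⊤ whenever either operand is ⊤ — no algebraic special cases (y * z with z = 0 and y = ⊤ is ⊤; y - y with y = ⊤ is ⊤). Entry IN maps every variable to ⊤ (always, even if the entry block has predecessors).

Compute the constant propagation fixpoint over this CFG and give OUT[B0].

Per-block solution:
  B0:  IN=(all ⊤)  OUT={d:2; rest ⊤}
  B1:  IN={d:2; rest ⊤}  OUT={c:2, d:2, e:0; rest ⊤}
  B2:  IN={c:2, d:2, e:0; rest ⊤}  OUT={c:1, d:2, e:0; rest ⊤}
  B3:  IN={c:1, d:2, e:0; rest ⊤}  OUT={c:1, d:2, e:0; rest ⊤}
  B4:  IN={c:1, d:2, e:0; rest ⊤}  OUT={c:1, d:2, e:0; rest ⊤}

Merge at B0 (entry node, so the boundary value (all ⊤) is joined with the incoming edge(s)): IN[B0] = (all ⊤) ⊔ OUT[B1] = {a: ⊤, b: ⊤, c: ⊤, d: ⊤, e: ⊤, f: ⊤}
Applying B0's transfer function to that IN value gives OUT[B0] (row B0 above).

Answer: {a: ⊤, b: ⊤, c: ⊤, d: 2, e: ⊤, f: ⊤}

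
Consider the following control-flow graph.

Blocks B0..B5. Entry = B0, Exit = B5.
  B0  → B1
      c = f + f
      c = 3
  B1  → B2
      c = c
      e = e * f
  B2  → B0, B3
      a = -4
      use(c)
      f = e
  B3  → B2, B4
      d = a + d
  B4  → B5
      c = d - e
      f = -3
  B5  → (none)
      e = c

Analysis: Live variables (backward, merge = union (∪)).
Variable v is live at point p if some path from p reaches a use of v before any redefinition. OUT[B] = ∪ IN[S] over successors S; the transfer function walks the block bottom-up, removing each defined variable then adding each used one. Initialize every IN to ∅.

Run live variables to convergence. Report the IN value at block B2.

Answer: {c, d, e}

Derivation:
Fixpoint table:
  B0: | IN={d, e, f} | OUT={c, d, e, f}
  B1: | IN={c, d, e, f} | OUT={c, d, e}
  B2: | IN={c, d, e} | OUT={a, c, d, e, f}
  B3: | IN={a, c, d, e} | OUT={c, d, e}
  B4: | IN={d, e} | OUT={c}
  B5: | IN={c} | OUT={}

Merge at B2: OUT[B2] = IN[B0] ⊔ IN[B3] = {a, c, d, e, f}
Applying B2's transfer function to that OUT value gives IN[B2] (row B2 above).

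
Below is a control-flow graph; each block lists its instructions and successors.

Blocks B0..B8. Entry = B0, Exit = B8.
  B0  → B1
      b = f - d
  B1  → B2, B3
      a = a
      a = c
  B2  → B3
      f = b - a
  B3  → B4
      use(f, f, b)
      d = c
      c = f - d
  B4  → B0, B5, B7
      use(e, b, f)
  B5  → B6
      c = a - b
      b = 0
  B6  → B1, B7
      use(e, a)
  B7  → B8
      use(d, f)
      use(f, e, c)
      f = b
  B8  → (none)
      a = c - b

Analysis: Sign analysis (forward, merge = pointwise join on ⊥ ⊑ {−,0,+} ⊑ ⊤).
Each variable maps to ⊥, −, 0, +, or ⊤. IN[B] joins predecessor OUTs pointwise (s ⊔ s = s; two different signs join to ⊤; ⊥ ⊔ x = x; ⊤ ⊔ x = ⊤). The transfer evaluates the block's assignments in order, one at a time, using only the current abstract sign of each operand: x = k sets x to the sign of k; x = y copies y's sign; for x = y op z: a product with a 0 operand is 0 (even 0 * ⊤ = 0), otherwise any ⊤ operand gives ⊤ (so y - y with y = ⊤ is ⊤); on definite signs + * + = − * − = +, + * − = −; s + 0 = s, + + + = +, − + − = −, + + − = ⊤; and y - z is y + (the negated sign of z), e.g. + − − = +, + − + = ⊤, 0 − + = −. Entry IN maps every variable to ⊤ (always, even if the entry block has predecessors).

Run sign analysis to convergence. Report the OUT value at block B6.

Answer: {a: ⊤, b: 0, c: ⊤, d: ⊤, e: ⊤, f: ⊤}

Derivation:
Per-block solution:
  B0:  IN=(all ⊤)  OUT=(all ⊤)
  B1:  IN=(all ⊤)  OUT=(all ⊤)
  B2:  IN=(all ⊤)  OUT=(all ⊤)
  B3:  IN=(all ⊤)  OUT=(all ⊤)
  B4:  IN=(all ⊤)  OUT=(all ⊤)
  B5:  IN=(all ⊤)  OUT={b:0; rest ⊤}
  B6:  IN={b:0; rest ⊤}  OUT={b:0; rest ⊤}
  B7:  IN=(all ⊤)  OUT=(all ⊤)
  B8:  IN=(all ⊤)  OUT=(all ⊤)

Merge at B6: IN[B6] = OUT[B5] = {a: ⊤, b: 0, c: ⊤, d: ⊤, e: ⊤, f: ⊤}
Applying B6's transfer function to that IN value gives OUT[B6] (row B6 above).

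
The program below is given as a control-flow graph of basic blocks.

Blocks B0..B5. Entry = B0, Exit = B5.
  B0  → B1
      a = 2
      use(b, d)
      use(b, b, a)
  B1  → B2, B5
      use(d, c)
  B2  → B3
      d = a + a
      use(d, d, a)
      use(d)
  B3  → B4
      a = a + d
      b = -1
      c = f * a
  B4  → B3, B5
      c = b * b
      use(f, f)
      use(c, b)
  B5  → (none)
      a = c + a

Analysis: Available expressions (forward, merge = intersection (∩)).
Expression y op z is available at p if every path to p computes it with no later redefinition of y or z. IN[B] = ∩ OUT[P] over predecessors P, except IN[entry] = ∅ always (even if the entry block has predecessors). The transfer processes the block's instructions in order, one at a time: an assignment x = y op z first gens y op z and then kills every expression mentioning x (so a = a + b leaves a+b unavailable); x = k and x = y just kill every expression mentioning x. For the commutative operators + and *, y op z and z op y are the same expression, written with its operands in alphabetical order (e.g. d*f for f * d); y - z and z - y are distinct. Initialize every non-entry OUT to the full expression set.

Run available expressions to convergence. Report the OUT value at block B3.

Answer: {a*f}

Trace:
Per-block solution:
  B0:   IN={}   OUT={}
  B1:   IN={}   OUT={}
  B2:   IN={}   OUT={a+a}
  B3:   IN={}   OUT={a*f}
  B4:   IN={a*f}   OUT={a*f, b*b}
  B5:   IN={}   OUT={}

Merge at B3: IN[B3] = OUT[B2] ∩ OUT[B4] = {}
Applying B3's transfer function to that IN value gives OUT[B3] (row B3 above).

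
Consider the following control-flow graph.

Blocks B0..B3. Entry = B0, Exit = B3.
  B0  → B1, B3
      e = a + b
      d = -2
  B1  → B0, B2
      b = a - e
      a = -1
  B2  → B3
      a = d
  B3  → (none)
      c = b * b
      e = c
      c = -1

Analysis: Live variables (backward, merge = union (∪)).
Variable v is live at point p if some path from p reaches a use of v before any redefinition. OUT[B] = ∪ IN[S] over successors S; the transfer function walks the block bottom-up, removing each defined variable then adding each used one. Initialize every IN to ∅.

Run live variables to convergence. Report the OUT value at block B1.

Answer: {a, b, d}

Derivation:
Fixpoint table:
  B0:   IN={a, b}   OUT={a, b, d, e}
  B1:   IN={a, d, e}   OUT={a, b, d}
  B2:   IN={b, d}   OUT={b}
  B3:   IN={b}   OUT={}

Merge at B1: OUT[B1] = IN[B0] ⊔ IN[B2] = {a, b, d}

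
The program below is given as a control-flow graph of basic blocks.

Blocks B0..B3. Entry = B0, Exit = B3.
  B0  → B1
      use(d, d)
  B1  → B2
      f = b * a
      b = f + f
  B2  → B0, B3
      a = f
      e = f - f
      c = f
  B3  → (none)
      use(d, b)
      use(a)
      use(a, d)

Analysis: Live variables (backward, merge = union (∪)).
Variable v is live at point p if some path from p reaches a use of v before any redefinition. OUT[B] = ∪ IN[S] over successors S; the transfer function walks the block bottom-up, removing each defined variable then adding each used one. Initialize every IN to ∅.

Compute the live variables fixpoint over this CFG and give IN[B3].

Converged values:
  B0: | IN={a, b, d} | OUT={a, b, d}
  B1: | IN={a, b, d} | OUT={b, d, f}
  B2: | IN={b, d, f} | OUT={a, b, d}
  B3: | IN={a, b, d} | OUT={}

B3 is the boundary node: OUT[B3] = {}
Applying B3's transfer function to that OUT value gives IN[B3] (row B3 above).

Answer: {a, b, d}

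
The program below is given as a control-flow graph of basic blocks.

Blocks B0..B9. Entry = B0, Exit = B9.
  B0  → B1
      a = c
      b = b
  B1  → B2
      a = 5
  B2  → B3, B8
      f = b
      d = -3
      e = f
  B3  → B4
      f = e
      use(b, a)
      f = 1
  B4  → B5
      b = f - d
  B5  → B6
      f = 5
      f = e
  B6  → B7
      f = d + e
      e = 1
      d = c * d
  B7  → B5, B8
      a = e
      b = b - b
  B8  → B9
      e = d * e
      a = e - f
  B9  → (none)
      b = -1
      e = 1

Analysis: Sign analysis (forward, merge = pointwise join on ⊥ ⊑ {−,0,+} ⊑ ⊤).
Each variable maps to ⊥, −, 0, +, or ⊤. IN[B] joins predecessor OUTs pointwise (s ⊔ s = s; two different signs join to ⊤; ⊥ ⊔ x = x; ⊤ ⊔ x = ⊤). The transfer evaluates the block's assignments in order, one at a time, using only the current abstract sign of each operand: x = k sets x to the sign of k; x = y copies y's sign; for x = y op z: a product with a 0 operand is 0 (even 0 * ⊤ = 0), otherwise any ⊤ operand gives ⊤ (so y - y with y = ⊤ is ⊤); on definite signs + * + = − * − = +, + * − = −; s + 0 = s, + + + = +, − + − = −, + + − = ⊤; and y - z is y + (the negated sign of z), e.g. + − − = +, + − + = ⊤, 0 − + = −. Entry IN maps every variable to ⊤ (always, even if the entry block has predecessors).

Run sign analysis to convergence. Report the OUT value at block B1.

Per-block solution:
  B0:   IN=(all ⊤)   OUT=(all ⊤)
  B1:   IN=(all ⊤)   OUT={a:+; rest ⊤}
  B2:   IN={a:+; rest ⊤}   OUT={a:+, d:-; rest ⊤}
  B3:   IN={a:+, d:-; rest ⊤}   OUT={a:+, d:-, f:+; rest ⊤}
  B4:   IN={a:+, d:-, f:+; rest ⊤}   OUT={a:+, b:+, d:-, f:+; rest ⊤}
  B5:   IN={a:+; rest ⊤}   OUT={a:+; rest ⊤}
  B6:   IN={a:+; rest ⊤}   OUT={a:+, e:+; rest ⊤}
  B7:   IN={a:+, e:+; rest ⊤}   OUT={a:+, e:+; rest ⊤}
  B8:   IN={a:+; rest ⊤}   OUT=(all ⊤)
  B9:   IN=(all ⊤)   OUT={b:-, e:+; rest ⊤}

Merge at B1: IN[B1] = OUT[B0] = {a: ⊤, b: ⊤, c: ⊤, d: ⊤, e: ⊤, f: ⊤}
Applying B1's transfer function to that IN value gives OUT[B1] (row B1 above).

Answer: {a: +, b: ⊤, c: ⊤, d: ⊤, e: ⊤, f: ⊤}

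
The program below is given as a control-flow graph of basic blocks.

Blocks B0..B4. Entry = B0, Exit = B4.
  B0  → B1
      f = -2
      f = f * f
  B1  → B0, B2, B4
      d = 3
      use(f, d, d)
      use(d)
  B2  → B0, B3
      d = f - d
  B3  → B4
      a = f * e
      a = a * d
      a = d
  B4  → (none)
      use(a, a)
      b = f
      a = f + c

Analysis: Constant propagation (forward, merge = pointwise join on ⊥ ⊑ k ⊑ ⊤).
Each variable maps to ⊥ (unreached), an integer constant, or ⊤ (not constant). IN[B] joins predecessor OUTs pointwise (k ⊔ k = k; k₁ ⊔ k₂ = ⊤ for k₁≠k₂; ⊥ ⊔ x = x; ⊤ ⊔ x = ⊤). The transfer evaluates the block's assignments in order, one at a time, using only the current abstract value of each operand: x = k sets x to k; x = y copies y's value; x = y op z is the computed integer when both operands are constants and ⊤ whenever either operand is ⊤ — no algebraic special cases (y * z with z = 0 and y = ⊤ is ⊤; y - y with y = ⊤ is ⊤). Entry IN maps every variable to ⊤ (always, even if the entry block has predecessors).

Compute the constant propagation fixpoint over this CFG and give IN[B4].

Answer: {a: ⊤, b: ⊤, c: ⊤, d: ⊤, e: ⊤, f: 4}

Derivation:
Fixpoint table:
  B0:   IN=(all ⊤)   OUT={f:4; rest ⊤}
  B1:   IN={f:4; rest ⊤}   OUT={d:3, f:4; rest ⊤}
  B2:   IN={d:3, f:4; rest ⊤}   OUT={d:1, f:4; rest ⊤}
  B3:   IN={d:1, f:4; rest ⊤}   OUT={a:1, d:1, f:4; rest ⊤}
  B4:   IN={f:4; rest ⊤}   OUT={b:4, f:4; rest ⊤}

Merge at B4: IN[B4] = OUT[B1] ⊔ OUT[B3] = {a: ⊤, b: ⊤, c: ⊤, d: ⊤, e: ⊤, f: 4}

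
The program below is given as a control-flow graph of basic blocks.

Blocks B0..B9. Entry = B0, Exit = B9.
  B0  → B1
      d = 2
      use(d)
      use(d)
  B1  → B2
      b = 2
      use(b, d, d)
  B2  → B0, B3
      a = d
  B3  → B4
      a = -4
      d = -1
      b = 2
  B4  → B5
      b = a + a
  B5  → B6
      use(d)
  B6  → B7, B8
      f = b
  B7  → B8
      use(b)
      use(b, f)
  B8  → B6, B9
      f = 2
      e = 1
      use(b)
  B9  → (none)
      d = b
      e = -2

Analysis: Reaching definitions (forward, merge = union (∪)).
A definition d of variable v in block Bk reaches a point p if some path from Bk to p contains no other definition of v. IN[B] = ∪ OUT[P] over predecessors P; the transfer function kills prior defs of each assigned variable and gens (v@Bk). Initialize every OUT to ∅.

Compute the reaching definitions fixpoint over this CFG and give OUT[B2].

Per-block solution:
  B0:  IN={a@B2, b@B1, d@B0}  OUT={a@B2, b@B1, d@B0}
  B1:  IN={a@B2, b@B1, d@B0}  OUT={a@B2, b@B1, d@B0}
  B2:  IN={a@B2, b@B1, d@B0}  OUT={a@B2, b@B1, d@B0}
  B3:  IN={a@B2, b@B1, d@B0}  OUT={a@B3, b@B3, d@B3}
  B4:  IN={a@B3, b@B3, d@B3}  OUT={a@B3, b@B4, d@B3}
  B5:  IN={a@B3, b@B4, d@B3}  OUT={a@B3, b@B4, d@B3}
  B6:  IN={a@B3, b@B4, d@B3, e@B8, f@B8}  OUT={a@B3, b@B4, d@B3, e@B8, f@B6}
  B7:  IN={a@B3, b@B4, d@B3, e@B8, f@B6}  OUT={a@B3, b@B4, d@B3, e@B8, f@B6}
  B8:  IN={a@B3, b@B4, d@B3, e@B8, f@B6}  OUT={a@B3, b@B4, d@B3, e@B8, f@B8}
  B9:  IN={a@B3, b@B4, d@B3, e@B8, f@B8}  OUT={a@B3, b@B4, d@B9, e@B9, f@B8}

Merge at B2: IN[B2] = OUT[B1] = {a@B2, b@B1, d@B0}
Applying B2's transfer function to that IN value gives OUT[B2] (row B2 above).

Answer: {a@B2, b@B1, d@B0}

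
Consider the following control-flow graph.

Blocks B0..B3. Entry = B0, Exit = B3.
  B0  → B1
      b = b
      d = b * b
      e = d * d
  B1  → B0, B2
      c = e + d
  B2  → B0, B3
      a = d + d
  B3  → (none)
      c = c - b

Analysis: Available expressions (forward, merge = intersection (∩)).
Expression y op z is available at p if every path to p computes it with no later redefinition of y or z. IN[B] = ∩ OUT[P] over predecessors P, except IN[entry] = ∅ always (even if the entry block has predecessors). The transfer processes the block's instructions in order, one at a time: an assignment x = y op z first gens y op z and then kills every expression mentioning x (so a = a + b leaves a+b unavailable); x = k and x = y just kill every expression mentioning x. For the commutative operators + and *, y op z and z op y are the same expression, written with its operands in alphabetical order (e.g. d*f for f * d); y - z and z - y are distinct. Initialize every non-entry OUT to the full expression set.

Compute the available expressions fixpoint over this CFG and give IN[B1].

Per-block solution:
  B0: | IN={} | OUT={b*b, d*d}
  B1: | IN={b*b, d*d} | OUT={b*b, d*d, d+e}
  B2: | IN={b*b, d*d, d+e} | OUT={b*b, d*d, d+d, d+e}
  B3: | IN={b*b, d*d, d+d, d+e} | OUT={b*b, d*d, d+d, d+e}

Merge at B1: IN[B1] = OUT[B0] = {b*b, d*d}

Answer: {b*b, d*d}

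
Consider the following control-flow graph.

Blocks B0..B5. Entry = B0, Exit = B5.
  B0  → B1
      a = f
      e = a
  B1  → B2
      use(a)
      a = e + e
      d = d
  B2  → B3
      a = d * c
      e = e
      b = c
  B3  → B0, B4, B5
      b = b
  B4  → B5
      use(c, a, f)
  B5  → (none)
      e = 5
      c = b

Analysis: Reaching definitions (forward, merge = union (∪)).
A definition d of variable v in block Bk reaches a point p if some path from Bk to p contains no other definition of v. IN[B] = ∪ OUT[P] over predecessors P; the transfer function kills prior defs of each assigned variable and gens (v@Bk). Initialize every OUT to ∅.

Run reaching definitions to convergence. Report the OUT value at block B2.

Per-block solution:
  B0:   IN={a@B2, b@B3, d@B1, e@B2}   OUT={a@B0, b@B3, d@B1, e@B0}
  B1:   IN={a@B0, b@B3, d@B1, e@B0}   OUT={a@B1, b@B3, d@B1, e@B0}
  B2:   IN={a@B1, b@B3, d@B1, e@B0}   OUT={a@B2, b@B2, d@B1, e@B2}
  B3:   IN={a@B2, b@B2, d@B1, e@B2}   OUT={a@B2, b@B3, d@B1, e@B2}
  B4:   IN={a@B2, b@B3, d@B1, e@B2}   OUT={a@B2, b@B3, d@B1, e@B2}
  B5:   IN={a@B2, b@B3, d@B1, e@B2}   OUT={a@B2, b@B3, c@B5, d@B1, e@B5}

Merge at B2: IN[B2] = OUT[B1] = {a@B1, b@B3, d@B1, e@B0}
Applying B2's transfer function to that IN value gives OUT[B2] (row B2 above).

Answer: {a@B2, b@B2, d@B1, e@B2}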